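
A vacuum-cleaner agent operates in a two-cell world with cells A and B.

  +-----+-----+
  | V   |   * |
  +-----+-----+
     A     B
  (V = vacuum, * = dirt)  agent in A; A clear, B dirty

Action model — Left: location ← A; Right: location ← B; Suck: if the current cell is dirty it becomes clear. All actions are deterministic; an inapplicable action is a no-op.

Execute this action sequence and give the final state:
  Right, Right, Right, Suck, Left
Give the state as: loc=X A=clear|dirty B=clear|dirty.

[1] after Right: loc=B A=clear B=dirty
[2] after Right: loc=B A=clear B=dirty
[3] after Right: loc=B A=clear B=dirty
[4] after Suck: loc=B A=clear B=clear
[5] after Left: loc=A A=clear B=clear

loc=A A=clear B=clear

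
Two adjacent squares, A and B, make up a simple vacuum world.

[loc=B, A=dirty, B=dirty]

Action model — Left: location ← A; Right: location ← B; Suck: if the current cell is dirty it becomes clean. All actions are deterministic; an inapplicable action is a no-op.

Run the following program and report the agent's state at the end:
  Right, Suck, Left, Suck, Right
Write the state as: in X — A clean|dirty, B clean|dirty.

step 1/5 (Right): in B — A dirty, B dirty
step 2/5 (Suck): in B — A dirty, B clean
step 3/5 (Left): in A — A dirty, B clean
step 4/5 (Suck): in A — A clean, B clean
step 5/5 (Right): in B — A clean, B clean

in B — A clean, B clean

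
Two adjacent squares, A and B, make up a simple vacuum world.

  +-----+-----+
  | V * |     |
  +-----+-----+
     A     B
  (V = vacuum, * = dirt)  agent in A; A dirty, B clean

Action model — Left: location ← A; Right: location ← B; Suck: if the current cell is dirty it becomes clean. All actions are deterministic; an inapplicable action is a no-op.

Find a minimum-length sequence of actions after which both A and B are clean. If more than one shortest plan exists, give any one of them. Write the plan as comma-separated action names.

step 1/1 (Suck): loc=A A=clean B=clean
min 1: A is dirty, one Suck

Suck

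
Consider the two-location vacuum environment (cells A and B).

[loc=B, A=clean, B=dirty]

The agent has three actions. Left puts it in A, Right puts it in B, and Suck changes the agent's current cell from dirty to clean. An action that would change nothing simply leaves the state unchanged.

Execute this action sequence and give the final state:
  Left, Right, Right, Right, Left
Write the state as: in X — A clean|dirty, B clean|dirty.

in A — A clean, B dirty

1) do Left; now in A — A clean, B dirty
2) do Right; now in B — A clean, B dirty
3) do Right; now in B — A clean, B dirty
4) do Right; now in B — A clean, B dirty
5) do Left; now in A — A clean, B dirty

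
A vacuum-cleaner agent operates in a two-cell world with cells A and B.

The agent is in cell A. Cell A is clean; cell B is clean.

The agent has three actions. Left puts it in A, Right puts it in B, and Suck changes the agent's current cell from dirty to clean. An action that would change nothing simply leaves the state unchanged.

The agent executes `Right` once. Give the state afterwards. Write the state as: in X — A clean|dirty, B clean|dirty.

in B — A clean, B clean

start: in A — A clean, B clean
1. Right → in B — A clean, B clean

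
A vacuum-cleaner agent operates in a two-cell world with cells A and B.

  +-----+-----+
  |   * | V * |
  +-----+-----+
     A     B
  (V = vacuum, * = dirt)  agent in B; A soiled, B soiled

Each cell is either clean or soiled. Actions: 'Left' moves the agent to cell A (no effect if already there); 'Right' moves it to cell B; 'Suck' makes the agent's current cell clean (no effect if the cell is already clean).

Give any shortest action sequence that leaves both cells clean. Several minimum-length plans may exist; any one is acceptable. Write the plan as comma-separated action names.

Suck, Left, Suck

Suck (#1): in B — A soiled, B clean
Left (#2): in A — A soiled, B clean
Suck (#3): in A — A clean, B clean
min 3: Suck B + move + Suck A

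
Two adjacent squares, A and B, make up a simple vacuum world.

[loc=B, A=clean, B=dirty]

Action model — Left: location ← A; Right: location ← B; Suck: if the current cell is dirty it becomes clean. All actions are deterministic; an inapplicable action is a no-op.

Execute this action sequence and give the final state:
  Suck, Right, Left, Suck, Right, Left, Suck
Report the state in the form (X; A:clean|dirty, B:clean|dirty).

(A; A:clean, B:clean)

step 1/7 (Suck): (B; A:clean, B:clean)
step 2/7 (Right): (B; A:clean, B:clean)
step 3/7 (Left): (A; A:clean, B:clean)
step 4/7 (Suck): (A; A:clean, B:clean)
step 5/7 (Right): (B; A:clean, B:clean)
step 6/7 (Left): (A; A:clean, B:clean)
step 7/7 (Suck): (A; A:clean, B:clean)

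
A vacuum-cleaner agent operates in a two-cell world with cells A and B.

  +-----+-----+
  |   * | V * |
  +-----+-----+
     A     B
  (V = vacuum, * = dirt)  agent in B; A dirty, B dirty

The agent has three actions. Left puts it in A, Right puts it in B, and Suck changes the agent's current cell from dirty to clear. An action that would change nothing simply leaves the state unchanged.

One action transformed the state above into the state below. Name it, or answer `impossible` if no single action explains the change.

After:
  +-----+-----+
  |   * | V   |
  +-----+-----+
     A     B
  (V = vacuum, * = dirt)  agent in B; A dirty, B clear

Suck

try  Left: loc=A A=dirty B=dirty
try Right: loc=B A=dirty B=dirty
try  Suck: loc=B A=dirty B=clear  ← match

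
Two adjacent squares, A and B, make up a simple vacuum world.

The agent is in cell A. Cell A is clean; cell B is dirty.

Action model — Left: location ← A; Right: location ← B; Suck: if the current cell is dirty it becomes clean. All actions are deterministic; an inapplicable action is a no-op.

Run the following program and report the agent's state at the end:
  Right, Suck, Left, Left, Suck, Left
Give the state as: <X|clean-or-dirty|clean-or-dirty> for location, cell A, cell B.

<A|clean|clean>

[1] after Right: <B|clean|dirty>
[2] after Suck: <B|clean|clean>
[3] after Left: <A|clean|clean>
[4] after Left: <A|clean|clean>
[5] after Suck: <A|clean|clean>
[6] after Left: <A|clean|clean>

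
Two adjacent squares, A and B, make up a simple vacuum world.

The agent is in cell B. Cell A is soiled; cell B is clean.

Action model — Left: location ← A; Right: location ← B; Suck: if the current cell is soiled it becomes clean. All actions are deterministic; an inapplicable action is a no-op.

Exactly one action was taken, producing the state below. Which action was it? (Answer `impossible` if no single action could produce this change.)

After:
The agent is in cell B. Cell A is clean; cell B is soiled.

try  Left: loc=A A=soiled B=clean
try Right: loc=B A=soiled B=clean
try  Suck: loc=B A=soiled B=clean
no single action produces the after-state

impossible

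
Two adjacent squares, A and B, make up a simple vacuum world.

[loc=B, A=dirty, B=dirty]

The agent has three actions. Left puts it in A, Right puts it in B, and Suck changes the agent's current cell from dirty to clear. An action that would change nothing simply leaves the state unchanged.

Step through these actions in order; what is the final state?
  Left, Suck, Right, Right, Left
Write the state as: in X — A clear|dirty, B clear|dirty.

in A — A clear, B dirty

1) do Left; now in A — A dirty, B dirty
2) do Suck; now in A — A clear, B dirty
3) do Right; now in B — A clear, B dirty
4) do Right; now in B — A clear, B dirty
5) do Left; now in A — A clear, B dirty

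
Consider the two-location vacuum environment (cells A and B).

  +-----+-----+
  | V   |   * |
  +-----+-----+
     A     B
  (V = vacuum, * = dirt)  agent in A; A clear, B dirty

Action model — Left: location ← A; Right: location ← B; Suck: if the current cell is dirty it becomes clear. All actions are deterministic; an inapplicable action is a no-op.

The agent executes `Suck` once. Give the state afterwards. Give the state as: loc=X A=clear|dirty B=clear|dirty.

loc=A A=clear B=dirty

start: loc=A A=clear B=dirty
step 1/1 (Suck): loc=A A=clear B=dirty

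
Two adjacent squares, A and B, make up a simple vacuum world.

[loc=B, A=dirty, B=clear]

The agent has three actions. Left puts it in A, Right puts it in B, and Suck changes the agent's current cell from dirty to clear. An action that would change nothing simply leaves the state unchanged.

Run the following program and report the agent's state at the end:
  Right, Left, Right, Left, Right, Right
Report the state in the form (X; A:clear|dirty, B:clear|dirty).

(B; A:dirty, B:clear)

t=1 Right ⇒ (B; A:dirty, B:clear)
t=2 Left ⇒ (A; A:dirty, B:clear)
t=3 Right ⇒ (B; A:dirty, B:clear)
t=4 Left ⇒ (A; A:dirty, B:clear)
t=5 Right ⇒ (B; A:dirty, B:clear)
t=6 Right ⇒ (B; A:dirty, B:clear)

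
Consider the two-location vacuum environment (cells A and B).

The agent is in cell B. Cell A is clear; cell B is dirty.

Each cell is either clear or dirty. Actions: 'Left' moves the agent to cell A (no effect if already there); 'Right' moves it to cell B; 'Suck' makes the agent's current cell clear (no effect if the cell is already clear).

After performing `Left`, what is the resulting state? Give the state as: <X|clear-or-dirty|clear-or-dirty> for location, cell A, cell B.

<A|clear|dirty>

start: <B|clear|dirty>
step 1/1 (Left): <A|clear|dirty>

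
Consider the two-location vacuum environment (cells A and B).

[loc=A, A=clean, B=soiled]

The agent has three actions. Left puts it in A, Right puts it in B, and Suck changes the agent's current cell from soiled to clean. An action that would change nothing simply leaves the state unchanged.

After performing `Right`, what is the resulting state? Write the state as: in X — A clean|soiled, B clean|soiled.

start: in A — A clean, B soiled
Right (#1): in B — A clean, B soiled

in B — A clean, B soiled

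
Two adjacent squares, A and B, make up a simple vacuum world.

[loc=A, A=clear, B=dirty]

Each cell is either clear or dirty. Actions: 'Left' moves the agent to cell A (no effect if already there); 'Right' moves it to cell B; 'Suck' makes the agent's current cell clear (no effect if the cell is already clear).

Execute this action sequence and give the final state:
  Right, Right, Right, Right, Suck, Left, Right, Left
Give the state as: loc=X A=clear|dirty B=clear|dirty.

loc=A A=clear B=clear

1) do Right; now loc=B A=clear B=dirty
2) do Right; now loc=B A=clear B=dirty
3) do Right; now loc=B A=clear B=dirty
4) do Right; now loc=B A=clear B=dirty
5) do Suck; now loc=B A=clear B=clear
6) do Left; now loc=A A=clear B=clear
7) do Right; now loc=B A=clear B=clear
8) do Left; now loc=A A=clear B=clear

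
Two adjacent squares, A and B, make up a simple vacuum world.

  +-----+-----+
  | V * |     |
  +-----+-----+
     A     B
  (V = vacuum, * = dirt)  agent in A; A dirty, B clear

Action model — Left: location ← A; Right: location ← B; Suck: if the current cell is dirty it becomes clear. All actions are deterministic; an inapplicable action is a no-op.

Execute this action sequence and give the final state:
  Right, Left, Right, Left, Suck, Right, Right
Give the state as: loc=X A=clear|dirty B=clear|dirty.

[1] after Right: loc=B A=dirty B=clear
[2] after Left: loc=A A=dirty B=clear
[3] after Right: loc=B A=dirty B=clear
[4] after Left: loc=A A=dirty B=clear
[5] after Suck: loc=A A=clear B=clear
[6] after Right: loc=B A=clear B=clear
[7] after Right: loc=B A=clear B=clear

loc=B A=clear B=clear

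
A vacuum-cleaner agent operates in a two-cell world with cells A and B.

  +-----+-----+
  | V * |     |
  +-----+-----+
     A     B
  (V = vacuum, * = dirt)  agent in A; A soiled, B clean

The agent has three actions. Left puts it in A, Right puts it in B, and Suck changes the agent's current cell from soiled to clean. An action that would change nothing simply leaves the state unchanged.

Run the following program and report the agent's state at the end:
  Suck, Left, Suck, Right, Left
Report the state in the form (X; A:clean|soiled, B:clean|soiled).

Suck (#1): (A; A:clean, B:clean)
Left (#2): (A; A:clean, B:clean)
Suck (#3): (A; A:clean, B:clean)
Right (#4): (B; A:clean, B:clean)
Left (#5): (A; A:clean, B:clean)

(A; A:clean, B:clean)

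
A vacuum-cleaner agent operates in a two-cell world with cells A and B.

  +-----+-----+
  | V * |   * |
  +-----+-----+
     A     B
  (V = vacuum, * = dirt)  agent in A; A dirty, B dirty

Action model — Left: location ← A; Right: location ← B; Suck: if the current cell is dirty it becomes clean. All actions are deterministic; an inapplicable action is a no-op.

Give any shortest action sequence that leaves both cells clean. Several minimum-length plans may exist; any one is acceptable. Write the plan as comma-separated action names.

Suck, Right, Suck

[1] after Suck: <A|clean|dirty>
[2] after Right: <B|clean|dirty>
[3] after Suck: <B|clean|clean>
min 3: Suck A + move + Suck B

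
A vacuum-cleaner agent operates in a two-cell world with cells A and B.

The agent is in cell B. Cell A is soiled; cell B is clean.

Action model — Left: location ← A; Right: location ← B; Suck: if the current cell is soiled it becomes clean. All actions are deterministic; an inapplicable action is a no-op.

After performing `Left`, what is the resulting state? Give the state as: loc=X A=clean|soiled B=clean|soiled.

loc=A A=soiled B=clean

start: loc=B A=soiled B=clean
step 1/1 (Left): loc=A A=soiled B=clean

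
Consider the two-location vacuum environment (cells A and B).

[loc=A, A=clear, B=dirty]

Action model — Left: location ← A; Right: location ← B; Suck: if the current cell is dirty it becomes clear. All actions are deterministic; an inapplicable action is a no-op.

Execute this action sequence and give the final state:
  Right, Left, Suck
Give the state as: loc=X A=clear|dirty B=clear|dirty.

t=1 Right ⇒ loc=B A=clear B=dirty
t=2 Left ⇒ loc=A A=clear B=dirty
t=3 Suck ⇒ loc=A A=clear B=dirty

loc=A A=clear B=dirty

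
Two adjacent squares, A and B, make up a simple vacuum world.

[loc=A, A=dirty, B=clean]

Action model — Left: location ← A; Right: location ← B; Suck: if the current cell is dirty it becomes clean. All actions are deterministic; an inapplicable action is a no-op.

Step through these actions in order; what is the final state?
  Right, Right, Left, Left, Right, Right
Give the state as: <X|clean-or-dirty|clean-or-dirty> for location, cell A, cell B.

1. Right → <B|dirty|clean>
2. Right → <B|dirty|clean>
3. Left → <A|dirty|clean>
4. Left → <A|dirty|clean>
5. Right → <B|dirty|clean>
6. Right → <B|dirty|clean>

<B|dirty|clean>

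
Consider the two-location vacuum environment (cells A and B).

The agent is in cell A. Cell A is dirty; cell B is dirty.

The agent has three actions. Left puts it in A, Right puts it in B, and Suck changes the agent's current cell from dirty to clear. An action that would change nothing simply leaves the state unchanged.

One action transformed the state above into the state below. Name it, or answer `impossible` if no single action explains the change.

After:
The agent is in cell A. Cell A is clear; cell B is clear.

impossible

try  Left: in A — A dirty, B dirty
try Right: in B — A dirty, B dirty
try  Suck: in A — A clear, B dirty
no single action produces the after-state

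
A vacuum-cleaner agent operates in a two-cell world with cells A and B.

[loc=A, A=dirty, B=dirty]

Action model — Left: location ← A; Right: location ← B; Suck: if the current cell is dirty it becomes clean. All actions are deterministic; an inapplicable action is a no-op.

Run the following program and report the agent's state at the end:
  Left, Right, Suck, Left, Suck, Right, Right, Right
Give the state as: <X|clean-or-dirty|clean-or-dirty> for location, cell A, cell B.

<B|clean|clean>

[1] after Left: <A|dirty|dirty>
[2] after Right: <B|dirty|dirty>
[3] after Suck: <B|dirty|clean>
[4] after Left: <A|dirty|clean>
[5] after Suck: <A|clean|clean>
[6] after Right: <B|clean|clean>
[7] after Right: <B|clean|clean>
[8] after Right: <B|clean|clean>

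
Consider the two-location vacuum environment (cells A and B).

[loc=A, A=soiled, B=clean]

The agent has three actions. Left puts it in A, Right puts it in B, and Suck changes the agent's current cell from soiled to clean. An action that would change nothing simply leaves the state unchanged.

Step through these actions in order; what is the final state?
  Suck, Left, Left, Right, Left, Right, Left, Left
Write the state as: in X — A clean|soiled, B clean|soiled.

1. Suck → in A — A clean, B clean
2. Left → in A — A clean, B clean
3. Left → in A — A clean, B clean
4. Right → in B — A clean, B clean
5. Left → in A — A clean, B clean
6. Right → in B — A clean, B clean
7. Left → in A — A clean, B clean
8. Left → in A — A clean, B clean

in A — A clean, B clean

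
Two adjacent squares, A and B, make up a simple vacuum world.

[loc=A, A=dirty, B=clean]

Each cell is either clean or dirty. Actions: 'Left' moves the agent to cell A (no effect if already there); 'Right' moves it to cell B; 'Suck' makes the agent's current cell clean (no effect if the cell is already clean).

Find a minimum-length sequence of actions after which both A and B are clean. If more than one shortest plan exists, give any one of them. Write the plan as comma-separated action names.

Suck

1) do Suck; now in A — A clean, B clean
min 1: A is dirty, one Suck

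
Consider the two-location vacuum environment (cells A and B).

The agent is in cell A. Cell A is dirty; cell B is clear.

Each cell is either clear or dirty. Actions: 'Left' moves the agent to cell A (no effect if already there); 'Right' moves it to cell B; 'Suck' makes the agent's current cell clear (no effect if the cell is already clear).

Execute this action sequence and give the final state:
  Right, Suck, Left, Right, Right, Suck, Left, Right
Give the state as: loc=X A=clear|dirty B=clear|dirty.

step 1/8 (Right): loc=B A=dirty B=clear
step 2/8 (Suck): loc=B A=dirty B=clear
step 3/8 (Left): loc=A A=dirty B=clear
step 4/8 (Right): loc=B A=dirty B=clear
step 5/8 (Right): loc=B A=dirty B=clear
step 6/8 (Suck): loc=B A=dirty B=clear
step 7/8 (Left): loc=A A=dirty B=clear
step 8/8 (Right): loc=B A=dirty B=clear

loc=B A=dirty B=clear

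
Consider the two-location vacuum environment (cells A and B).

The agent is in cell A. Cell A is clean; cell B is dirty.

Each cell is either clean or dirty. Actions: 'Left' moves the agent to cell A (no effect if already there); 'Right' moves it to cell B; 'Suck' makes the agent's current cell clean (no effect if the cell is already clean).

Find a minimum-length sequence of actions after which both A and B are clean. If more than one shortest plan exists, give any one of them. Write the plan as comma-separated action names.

step 1/2 (Right): <B|clean|dirty>
step 2/2 (Suck): <B|clean|clean>
min 2: go B then Suck

Right, Suck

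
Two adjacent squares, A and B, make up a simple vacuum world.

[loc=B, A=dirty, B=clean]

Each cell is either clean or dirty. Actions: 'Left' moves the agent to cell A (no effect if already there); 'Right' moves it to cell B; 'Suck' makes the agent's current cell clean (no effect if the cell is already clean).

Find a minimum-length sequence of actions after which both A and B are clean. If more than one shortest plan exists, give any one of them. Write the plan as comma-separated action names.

Left, Suck

1. Left → loc=A A=dirty B=clean
2. Suck → loc=A A=clean B=clean
min 2: go A then Suck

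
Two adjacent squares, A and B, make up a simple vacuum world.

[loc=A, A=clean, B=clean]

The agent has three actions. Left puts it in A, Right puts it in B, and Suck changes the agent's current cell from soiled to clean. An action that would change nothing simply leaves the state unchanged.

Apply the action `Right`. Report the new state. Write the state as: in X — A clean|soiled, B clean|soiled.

in B — A clean, B clean

start: in A — A clean, B clean
1. Right → in B — A clean, B clean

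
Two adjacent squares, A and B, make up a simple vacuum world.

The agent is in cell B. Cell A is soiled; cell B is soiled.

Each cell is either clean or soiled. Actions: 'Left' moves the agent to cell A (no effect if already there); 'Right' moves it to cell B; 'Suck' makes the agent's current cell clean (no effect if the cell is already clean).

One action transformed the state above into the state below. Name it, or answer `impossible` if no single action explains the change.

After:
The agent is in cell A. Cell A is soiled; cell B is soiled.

Left

try  Left: (A; A:soiled, B:soiled)  ← match
try Right: (B; A:soiled, B:soiled)
try  Suck: (B; A:soiled, B:clean)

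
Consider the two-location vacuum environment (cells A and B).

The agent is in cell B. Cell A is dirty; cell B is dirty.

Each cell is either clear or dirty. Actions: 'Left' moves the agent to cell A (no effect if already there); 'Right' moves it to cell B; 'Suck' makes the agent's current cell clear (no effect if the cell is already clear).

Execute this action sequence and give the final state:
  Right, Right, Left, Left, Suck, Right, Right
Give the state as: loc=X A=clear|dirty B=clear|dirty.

loc=B A=clear B=dirty

1. Right → loc=B A=dirty B=dirty
2. Right → loc=B A=dirty B=dirty
3. Left → loc=A A=dirty B=dirty
4. Left → loc=A A=dirty B=dirty
5. Suck → loc=A A=clear B=dirty
6. Right → loc=B A=clear B=dirty
7. Right → loc=B A=clear B=dirty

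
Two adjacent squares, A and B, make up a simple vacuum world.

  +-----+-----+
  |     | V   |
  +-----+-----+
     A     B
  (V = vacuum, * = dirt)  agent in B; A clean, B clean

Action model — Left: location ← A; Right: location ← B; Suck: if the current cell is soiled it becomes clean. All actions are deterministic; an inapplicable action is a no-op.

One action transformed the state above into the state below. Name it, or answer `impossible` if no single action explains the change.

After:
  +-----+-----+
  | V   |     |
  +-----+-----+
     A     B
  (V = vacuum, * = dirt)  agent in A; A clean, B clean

try  Left: <A|clean|clean>  ← match
try Right: <B|clean|clean>
try  Suck: <B|clean|clean>

Left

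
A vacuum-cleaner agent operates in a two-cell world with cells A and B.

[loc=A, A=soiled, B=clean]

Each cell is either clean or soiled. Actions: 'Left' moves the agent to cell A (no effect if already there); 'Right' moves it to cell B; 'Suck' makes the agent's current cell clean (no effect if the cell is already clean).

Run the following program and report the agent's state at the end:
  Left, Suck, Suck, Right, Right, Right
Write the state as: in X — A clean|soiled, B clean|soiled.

in B — A clean, B clean

t=1 Left ⇒ in A — A soiled, B clean
t=2 Suck ⇒ in A — A clean, B clean
t=3 Suck ⇒ in A — A clean, B clean
t=4 Right ⇒ in B — A clean, B clean
t=5 Right ⇒ in B — A clean, B clean
t=6 Right ⇒ in B — A clean, B clean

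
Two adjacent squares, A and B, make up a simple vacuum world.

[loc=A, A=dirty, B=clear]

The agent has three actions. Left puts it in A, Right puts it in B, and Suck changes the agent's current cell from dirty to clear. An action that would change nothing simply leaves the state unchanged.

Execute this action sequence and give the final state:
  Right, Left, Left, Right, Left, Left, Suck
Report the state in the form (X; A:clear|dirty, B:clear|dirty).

step 1/7 (Right): (B; A:dirty, B:clear)
step 2/7 (Left): (A; A:dirty, B:clear)
step 3/7 (Left): (A; A:dirty, B:clear)
step 4/7 (Right): (B; A:dirty, B:clear)
step 5/7 (Left): (A; A:dirty, B:clear)
step 6/7 (Left): (A; A:dirty, B:clear)
step 7/7 (Suck): (A; A:clear, B:clear)

(A; A:clear, B:clear)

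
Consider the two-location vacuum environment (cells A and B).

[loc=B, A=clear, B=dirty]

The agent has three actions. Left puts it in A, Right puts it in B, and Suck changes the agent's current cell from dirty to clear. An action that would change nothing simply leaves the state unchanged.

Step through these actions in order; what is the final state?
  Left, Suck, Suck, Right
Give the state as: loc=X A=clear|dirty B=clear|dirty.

loc=B A=clear B=dirty

step 1/4 (Left): loc=A A=clear B=dirty
step 2/4 (Suck): loc=A A=clear B=dirty
step 3/4 (Suck): loc=A A=clear B=dirty
step 4/4 (Right): loc=B A=clear B=dirty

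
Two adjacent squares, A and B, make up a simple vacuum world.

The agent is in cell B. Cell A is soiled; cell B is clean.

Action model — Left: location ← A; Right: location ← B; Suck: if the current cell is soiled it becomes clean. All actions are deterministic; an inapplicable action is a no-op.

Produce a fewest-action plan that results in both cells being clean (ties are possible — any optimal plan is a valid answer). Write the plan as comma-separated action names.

Left, Suck

1) do Left; now in A — A soiled, B clean
2) do Suck; now in A — A clean, B clean
min 2: go A then Suck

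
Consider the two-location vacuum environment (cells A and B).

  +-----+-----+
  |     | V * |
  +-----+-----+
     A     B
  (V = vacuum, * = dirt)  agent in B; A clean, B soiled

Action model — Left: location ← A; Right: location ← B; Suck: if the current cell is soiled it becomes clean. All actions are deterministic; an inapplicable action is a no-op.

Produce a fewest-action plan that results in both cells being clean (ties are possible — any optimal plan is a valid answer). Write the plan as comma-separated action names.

Suck

step 1/1 (Suck): loc=B A=clean B=clean
min 1: B is soiled, one Suck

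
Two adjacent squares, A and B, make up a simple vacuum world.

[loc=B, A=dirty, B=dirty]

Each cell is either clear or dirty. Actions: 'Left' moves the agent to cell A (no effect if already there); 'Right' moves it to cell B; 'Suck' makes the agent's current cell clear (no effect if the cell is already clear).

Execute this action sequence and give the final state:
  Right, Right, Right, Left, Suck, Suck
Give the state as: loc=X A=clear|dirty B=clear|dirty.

1. Right → loc=B A=dirty B=dirty
2. Right → loc=B A=dirty B=dirty
3. Right → loc=B A=dirty B=dirty
4. Left → loc=A A=dirty B=dirty
5. Suck → loc=A A=clear B=dirty
6. Suck → loc=A A=clear B=dirty

loc=A A=clear B=dirty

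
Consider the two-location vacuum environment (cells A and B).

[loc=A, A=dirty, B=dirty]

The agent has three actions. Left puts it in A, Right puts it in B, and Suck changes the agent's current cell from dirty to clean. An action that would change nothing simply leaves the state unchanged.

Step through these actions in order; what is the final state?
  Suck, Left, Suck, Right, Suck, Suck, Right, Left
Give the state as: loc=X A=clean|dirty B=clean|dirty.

1. Suck → loc=A A=clean B=dirty
2. Left → loc=A A=clean B=dirty
3. Suck → loc=A A=clean B=dirty
4. Right → loc=B A=clean B=dirty
5. Suck → loc=B A=clean B=clean
6. Suck → loc=B A=clean B=clean
7. Right → loc=B A=clean B=clean
8. Left → loc=A A=clean B=clean

loc=A A=clean B=clean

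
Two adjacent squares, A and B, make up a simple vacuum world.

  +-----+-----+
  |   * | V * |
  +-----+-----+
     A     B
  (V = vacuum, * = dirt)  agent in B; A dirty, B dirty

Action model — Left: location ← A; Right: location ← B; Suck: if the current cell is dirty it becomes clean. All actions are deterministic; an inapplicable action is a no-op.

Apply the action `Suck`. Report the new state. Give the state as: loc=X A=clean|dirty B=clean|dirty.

loc=B A=dirty B=clean

start: loc=B A=dirty B=dirty
t=1 Suck ⇒ loc=B A=dirty B=clean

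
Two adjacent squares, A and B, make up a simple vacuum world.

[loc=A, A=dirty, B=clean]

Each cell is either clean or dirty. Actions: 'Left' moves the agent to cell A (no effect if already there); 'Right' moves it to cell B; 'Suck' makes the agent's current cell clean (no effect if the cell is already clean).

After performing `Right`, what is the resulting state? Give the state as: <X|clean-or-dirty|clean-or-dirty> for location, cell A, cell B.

start: <A|dirty|clean>
[1] after Right: <B|dirty|clean>

<B|dirty|clean>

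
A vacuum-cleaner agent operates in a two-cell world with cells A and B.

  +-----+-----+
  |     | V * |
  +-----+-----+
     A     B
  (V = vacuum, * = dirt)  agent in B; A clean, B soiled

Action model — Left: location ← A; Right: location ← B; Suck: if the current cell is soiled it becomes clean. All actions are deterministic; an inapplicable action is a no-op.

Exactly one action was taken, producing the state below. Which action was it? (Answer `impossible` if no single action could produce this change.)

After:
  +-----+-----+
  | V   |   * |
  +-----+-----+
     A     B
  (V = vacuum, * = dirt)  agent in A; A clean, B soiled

Left

try  Left: in A — A clean, B soiled  ← match
try Right: in B — A clean, B soiled
try  Suck: in B — A clean, B clean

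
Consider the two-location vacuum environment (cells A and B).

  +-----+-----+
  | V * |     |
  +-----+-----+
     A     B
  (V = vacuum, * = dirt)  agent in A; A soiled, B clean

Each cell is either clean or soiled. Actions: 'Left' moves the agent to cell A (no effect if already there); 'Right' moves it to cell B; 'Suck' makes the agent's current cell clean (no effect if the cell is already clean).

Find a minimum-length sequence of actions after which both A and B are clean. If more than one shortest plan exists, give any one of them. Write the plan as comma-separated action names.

[1] after Suck: loc=A A=clean B=clean
min 1: A is soiled, one Suck

Suck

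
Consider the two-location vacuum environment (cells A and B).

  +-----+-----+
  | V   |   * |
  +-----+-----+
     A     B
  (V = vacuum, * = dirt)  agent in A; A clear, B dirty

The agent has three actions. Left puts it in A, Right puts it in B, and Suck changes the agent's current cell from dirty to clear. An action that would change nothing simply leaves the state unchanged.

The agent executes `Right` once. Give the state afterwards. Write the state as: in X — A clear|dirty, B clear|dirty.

start: in A — A clear, B dirty
Right (#1): in B — A clear, B dirty

in B — A clear, B dirty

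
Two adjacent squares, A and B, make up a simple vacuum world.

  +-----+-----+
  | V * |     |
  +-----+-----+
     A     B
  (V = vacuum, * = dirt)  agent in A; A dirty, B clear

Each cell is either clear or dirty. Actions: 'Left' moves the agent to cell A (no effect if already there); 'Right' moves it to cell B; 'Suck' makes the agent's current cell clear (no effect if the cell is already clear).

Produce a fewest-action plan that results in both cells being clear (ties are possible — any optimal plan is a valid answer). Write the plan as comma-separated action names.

t=1 Suck ⇒ loc=A A=clear B=clear
min 1: A is dirty, one Suck

Suck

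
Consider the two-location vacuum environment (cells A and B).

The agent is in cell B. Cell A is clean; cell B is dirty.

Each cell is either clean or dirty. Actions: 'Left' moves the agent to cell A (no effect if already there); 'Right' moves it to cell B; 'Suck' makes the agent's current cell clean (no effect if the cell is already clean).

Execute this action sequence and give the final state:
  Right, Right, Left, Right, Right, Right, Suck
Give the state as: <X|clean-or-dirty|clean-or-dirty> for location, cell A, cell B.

<B|clean|clean>

Right (#1): <B|clean|dirty>
Right (#2): <B|clean|dirty>
Left (#3): <A|clean|dirty>
Right (#4): <B|clean|dirty>
Right (#5): <B|clean|dirty>
Right (#6): <B|clean|dirty>
Suck (#7): <B|clean|clean>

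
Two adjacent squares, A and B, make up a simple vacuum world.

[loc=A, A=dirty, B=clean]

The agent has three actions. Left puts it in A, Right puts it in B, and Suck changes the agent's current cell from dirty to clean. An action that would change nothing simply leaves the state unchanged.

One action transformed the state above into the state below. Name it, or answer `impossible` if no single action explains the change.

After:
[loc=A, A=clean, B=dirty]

impossible

try  Left: loc=A A=dirty B=clean
try Right: loc=B A=dirty B=clean
try  Suck: loc=A A=clean B=clean
no single action produces the after-state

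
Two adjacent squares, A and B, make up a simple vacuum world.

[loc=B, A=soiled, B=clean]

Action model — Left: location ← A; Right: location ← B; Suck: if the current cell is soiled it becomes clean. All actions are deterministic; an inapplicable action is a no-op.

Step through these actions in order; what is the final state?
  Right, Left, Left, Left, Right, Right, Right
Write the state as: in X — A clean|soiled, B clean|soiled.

Right (#1): in B — A soiled, B clean
Left (#2): in A — A soiled, B clean
Left (#3): in A — A soiled, B clean
Left (#4): in A — A soiled, B clean
Right (#5): in B — A soiled, B clean
Right (#6): in B — A soiled, B clean
Right (#7): in B — A soiled, B clean

in B — A soiled, B clean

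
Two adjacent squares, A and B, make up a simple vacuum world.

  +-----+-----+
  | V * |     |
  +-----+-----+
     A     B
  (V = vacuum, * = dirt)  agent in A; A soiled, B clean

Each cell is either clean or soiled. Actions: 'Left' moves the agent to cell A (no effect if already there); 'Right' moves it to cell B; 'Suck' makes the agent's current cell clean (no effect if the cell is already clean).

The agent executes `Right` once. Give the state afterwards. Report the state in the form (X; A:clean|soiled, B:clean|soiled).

start: (A; A:soiled, B:clean)
[1] after Right: (B; A:soiled, B:clean)

(B; A:soiled, B:clean)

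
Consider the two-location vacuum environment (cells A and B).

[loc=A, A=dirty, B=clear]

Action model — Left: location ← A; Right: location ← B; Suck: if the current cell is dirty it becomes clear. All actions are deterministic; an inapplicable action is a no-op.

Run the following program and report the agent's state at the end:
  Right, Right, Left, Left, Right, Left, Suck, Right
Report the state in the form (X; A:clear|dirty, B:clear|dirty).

(B; A:clear, B:clear)

[1] after Right: (B; A:dirty, B:clear)
[2] after Right: (B; A:dirty, B:clear)
[3] after Left: (A; A:dirty, B:clear)
[4] after Left: (A; A:dirty, B:clear)
[5] after Right: (B; A:dirty, B:clear)
[6] after Left: (A; A:dirty, B:clear)
[7] after Suck: (A; A:clear, B:clear)
[8] after Right: (B; A:clear, B:clear)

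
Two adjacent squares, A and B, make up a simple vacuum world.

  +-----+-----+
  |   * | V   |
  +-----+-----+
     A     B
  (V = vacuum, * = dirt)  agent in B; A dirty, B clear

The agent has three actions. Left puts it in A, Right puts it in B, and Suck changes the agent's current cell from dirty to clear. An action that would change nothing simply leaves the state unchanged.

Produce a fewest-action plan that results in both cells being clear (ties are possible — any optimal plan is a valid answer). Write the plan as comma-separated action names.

1. Left → <A|dirty|clear>
2. Suck → <A|clear|clear>
min 2: go A then Suck

Left, Suck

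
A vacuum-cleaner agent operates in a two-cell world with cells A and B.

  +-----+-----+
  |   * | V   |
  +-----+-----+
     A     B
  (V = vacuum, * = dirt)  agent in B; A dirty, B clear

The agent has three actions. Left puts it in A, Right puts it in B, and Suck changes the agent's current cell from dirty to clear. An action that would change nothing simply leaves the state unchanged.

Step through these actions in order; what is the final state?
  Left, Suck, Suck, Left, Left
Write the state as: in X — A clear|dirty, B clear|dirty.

in A — A clear, B clear

1) do Left; now in A — A dirty, B clear
2) do Suck; now in A — A clear, B clear
3) do Suck; now in A — A clear, B clear
4) do Left; now in A — A clear, B clear
5) do Left; now in A — A clear, B clear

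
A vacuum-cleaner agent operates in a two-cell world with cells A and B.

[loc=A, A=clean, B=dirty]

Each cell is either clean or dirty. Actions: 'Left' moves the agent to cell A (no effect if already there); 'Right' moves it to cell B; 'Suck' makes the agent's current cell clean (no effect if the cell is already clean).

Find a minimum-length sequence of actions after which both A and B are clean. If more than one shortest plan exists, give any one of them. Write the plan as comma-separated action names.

1) do Right; now loc=B A=clean B=dirty
2) do Suck; now loc=B A=clean B=clean
min 2: go B then Suck

Right, Suck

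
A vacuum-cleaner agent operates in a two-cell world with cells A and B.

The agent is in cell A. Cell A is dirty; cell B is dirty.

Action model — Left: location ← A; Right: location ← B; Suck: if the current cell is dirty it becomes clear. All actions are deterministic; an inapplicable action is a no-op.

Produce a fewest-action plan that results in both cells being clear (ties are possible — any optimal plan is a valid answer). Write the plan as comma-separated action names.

Suck, Right, Suck

t=1 Suck ⇒ (A; A:clear, B:dirty)
t=2 Right ⇒ (B; A:clear, B:dirty)
t=3 Suck ⇒ (B; A:clear, B:clear)
min 3: Suck A + move + Suck B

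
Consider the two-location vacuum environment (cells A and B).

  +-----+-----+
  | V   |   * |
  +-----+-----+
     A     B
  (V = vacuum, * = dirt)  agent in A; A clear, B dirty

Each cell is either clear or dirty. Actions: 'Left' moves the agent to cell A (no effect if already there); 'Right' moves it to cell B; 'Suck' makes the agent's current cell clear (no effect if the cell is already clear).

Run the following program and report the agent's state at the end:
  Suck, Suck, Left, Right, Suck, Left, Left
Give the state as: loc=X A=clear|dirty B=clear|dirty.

loc=A A=clear B=clear

1) do Suck; now loc=A A=clear B=dirty
2) do Suck; now loc=A A=clear B=dirty
3) do Left; now loc=A A=clear B=dirty
4) do Right; now loc=B A=clear B=dirty
5) do Suck; now loc=B A=clear B=clear
6) do Left; now loc=A A=clear B=clear
7) do Left; now loc=A A=clear B=clear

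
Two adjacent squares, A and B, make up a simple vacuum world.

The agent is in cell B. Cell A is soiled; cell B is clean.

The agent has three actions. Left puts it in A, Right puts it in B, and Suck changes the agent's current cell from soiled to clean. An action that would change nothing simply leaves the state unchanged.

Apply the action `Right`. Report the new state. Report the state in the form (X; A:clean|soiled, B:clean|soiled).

(B; A:soiled, B:clean)

start: (B; A:soiled, B:clean)
1) do Right; now (B; A:soiled, B:clean)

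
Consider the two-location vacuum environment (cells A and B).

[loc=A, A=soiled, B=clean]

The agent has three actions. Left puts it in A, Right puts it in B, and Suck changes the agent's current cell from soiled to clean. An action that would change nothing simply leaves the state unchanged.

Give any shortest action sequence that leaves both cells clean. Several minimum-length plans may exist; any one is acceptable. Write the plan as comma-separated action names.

1. Suck → loc=A A=clean B=clean
min 1: A is soiled, one Suck

Suck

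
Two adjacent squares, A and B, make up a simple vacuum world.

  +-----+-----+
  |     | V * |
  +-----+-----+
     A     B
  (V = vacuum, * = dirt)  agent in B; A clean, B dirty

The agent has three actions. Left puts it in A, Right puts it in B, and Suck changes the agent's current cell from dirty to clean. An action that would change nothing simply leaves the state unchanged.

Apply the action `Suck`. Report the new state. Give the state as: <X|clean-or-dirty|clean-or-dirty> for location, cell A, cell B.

<B|clean|clean>

start: <B|clean|dirty>
Suck (#1): <B|clean|clean>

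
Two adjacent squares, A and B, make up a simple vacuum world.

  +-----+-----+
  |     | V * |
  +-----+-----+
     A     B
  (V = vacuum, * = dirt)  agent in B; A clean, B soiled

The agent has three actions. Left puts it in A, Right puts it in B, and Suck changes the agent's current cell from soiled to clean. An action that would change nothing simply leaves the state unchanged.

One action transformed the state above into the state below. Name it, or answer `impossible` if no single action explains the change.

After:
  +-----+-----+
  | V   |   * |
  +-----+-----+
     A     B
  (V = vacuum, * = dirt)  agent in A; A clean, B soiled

Left

try  Left: loc=A A=clean B=soiled  ← match
try Right: loc=B A=clean B=soiled
try  Suck: loc=B A=clean B=clean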